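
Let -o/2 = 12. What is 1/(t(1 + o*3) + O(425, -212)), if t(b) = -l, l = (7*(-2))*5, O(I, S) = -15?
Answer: 1/55 ≈ 0.018182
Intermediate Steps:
o = -24 (o = -2*12 = -24)
l = -70 (l = -14*5 = -70)
t(b) = 70 (t(b) = -1*(-70) = 70)
1/(t(1 + o*3) + O(425, -212)) = 1/(70 - 15) = 1/55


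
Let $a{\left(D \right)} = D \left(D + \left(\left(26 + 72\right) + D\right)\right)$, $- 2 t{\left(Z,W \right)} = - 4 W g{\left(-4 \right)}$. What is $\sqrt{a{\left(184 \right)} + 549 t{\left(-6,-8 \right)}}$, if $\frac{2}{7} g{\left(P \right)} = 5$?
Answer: $2 i \sqrt{16994} \approx 260.72 i$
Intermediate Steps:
$g{\left(P \right)} = \frac{35}{2}$ ($g{\left(P \right)} = \frac{7}{2} \cdot 5 = \frac{35}{2}$)
$t{\left(Z,W \right)} = 35 W$ ($t{\left(Z,W \right)} = - \frac{- 4 W \frac{35}{2}}{2} = - \frac{\left(-70\right) W}{2} = 35 W$)
$a{\left(D \right)} = D \left(98 + 2 D\right)$ ($a{\left(D \right)} = D \left(D + \left(98 + D\right)\right) = D \left(98 + 2 D\right)$)
$\sqrt{a{\left(184 \right)} + 549 t{\left(-6,-8 \right)}} = \sqrt{2 \cdot 184 \left(49 + 184\right) + 549 \cdot 35 \left(-8\right)} = \sqrt{2 \cdot 184 \cdot 233 + 549 \left(-280\right)} = \sqrt{85744 - 153720} = \sqrt{-67976} = 2 i \sqrt{16994}$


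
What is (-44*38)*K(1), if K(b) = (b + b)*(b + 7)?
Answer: -26752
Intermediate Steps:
K(b) = 2*b*(7 + b) (K(b) = (2*b)*(7 + b) = 2*b*(7 + b))
(-44*38)*K(1) = (-44*38)*(2*1*(7 + 1)) = -3344*8 = -1672*16 = -26752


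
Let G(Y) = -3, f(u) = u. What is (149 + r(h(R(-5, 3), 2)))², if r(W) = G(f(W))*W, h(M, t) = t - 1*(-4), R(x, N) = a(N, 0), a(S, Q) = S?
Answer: 17161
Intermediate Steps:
R(x, N) = N
h(M, t) = 4 + t (h(M, t) = t + 4 = 4 + t)
r(W) = -3*W
(149 + r(h(R(-5, 3), 2)))² = (149 - 3*(4 + 2))² = (149 - 3*6)² = (149 - 18)² = 131² = 17161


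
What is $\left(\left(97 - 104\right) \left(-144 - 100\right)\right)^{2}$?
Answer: $2917264$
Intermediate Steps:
$\left(\left(97 - 104\right) \left(-144 - 100\right)\right)^{2} = \left(\left(-7\right) \left(-244\right)\right)^{2} = 1708^{2} = 2917264$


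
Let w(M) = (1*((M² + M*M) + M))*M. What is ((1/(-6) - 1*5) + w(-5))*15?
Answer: -6905/2 ≈ -3452.5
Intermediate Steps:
w(M) = M*(M + 2*M²) (w(M) = (1*((M² + M²) + M))*M = (1*(2*M² + M))*M = (1*(M + 2*M²))*M = (M + 2*M²)*M = M*(M + 2*M²))
((1/(-6) - 1*5) + w(-5))*15 = ((1/(-6) - 1*5) + (-5)²*(1 + 2*(-5)))*15 = ((-⅙ - 5) + 25*(1 - 10))*15 = (-31/6 + 25*(-9))*15 = (-31/6 - 225)*15 = -1381/6*15 = -6905/2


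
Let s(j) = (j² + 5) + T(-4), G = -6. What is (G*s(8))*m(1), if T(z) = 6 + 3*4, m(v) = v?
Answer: -522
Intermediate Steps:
T(z) = 18 (T(z) = 6 + 12 = 18)
s(j) = 23 + j² (s(j) = (j² + 5) + 18 = (5 + j²) + 18 = 23 + j²)
(G*s(8))*m(1) = -6*(23 + 8²)*1 = -6*(23 + 64)*1 = -6*87*1 = -522*1 = -522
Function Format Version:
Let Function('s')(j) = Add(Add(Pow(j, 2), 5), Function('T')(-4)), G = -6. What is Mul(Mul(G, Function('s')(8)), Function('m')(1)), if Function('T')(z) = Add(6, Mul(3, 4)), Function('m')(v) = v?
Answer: -522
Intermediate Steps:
Function('T')(z) = 18 (Function('T')(z) = Add(6, 12) = 18)
Function('s')(j) = Add(23, Pow(j, 2)) (Function('s')(j) = Add(Add(Pow(j, 2), 5), 18) = Add(Add(5, Pow(j, 2)), 18) = Add(23, Pow(j, 2)))
Mul(Mul(G, Function('s')(8)), Function('m')(1)) = Mul(Mul(-6, Add(23, Pow(8, 2))), 1) = Mul(Mul(-6, Add(23, 64)), 1) = Mul(Mul(-6, 87), 1) = Mul(-522, 1) = -522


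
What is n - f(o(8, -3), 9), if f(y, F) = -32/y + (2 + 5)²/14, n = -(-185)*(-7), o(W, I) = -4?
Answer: -2613/2 ≈ -1306.5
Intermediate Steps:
n = -1295 (n = -1*1295 = -1295)
f(y, F) = 7/2 - 32/y (f(y, F) = -32/y + 7²*(1/14) = -32/y + 49*(1/14) = -32/y + 7/2 = 7/2 - 32/y)
n - f(o(8, -3), 9) = -1295 - (7/2 - 32/(-4)) = -1295 - (7/2 - 32*(-¼)) = -1295 - (7/2 + 8) = -1295 - 1*23/2 = -1295 - 23/2 = -2613/2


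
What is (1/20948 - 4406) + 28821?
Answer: 511445421/20948 ≈ 24415.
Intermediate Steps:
(1/20948 - 4406) + 28821 = -92296887/20948 + 28821 = 511445421/20948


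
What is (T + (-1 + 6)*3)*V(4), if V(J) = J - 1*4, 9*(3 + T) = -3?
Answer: 0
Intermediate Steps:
T = -10/3 (T = -3 + (⅑)*(-3) = -3 - ⅓ = -10/3 ≈ -3.3333)
V(J) = -4 + J (V(J) = J - 4 = -4 + J)
(T + (-1 + 6)*3)*V(4) = (-10/3 + (-1 + 6)*3)*(-4 + 4) = (-10/3 + 5*3)*0 = (-10/3 + 15)*0 = (35/3)*0 = 0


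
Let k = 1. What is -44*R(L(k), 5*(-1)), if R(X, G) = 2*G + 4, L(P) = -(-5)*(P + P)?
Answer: 264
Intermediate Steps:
L(P) = 10*P (L(P) = -(-5)*2*P = -(-10)*P = 10*P)
R(X, G) = 4 + 2*G
-44*R(L(k), 5*(-1)) = -44*(4 + 2*(5*(-1))) = -44*(4 + 2*(-5)) = -44*(4 - 10) = -44*(-6) = 264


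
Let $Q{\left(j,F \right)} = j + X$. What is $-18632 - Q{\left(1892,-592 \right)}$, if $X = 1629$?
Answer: $-22153$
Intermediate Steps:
$Q{\left(j,F \right)} = 1629 + j$ ($Q{\left(j,F \right)} = j + 1629 = 1629 + j$)
$-18632 - Q{\left(1892,-592 \right)} = -18632 - \left(1629 + 1892\right) = -18632 - 3521 = -22153$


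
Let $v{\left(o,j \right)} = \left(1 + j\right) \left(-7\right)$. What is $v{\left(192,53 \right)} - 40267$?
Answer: $-40645$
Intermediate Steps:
$v{\left(o,j \right)} = -7 - 7 j$
$v{\left(192,53 \right)} - 40267 = \left(-7 - 371\right) - 40267 = -378 - 40267 = -40645$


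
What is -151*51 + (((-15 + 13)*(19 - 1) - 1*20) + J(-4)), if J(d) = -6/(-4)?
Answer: -15511/2 ≈ -7755.5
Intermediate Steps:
J(d) = 3/2 (J(d) = -6*(-¼) = 3/2)
-151*51 + (((-15 + 13)*(19 - 1) - 1*20) + J(-4)) = -151*51 + (((-15 + 13)*(19 - 1) - 1*20) + 3/2) = -7701 + ((-2*18 - 20) + 3/2) = -7701 + ((-36 - 20) + 3/2) = -7701 + (-56 + 3/2) = -7701 - 109/2 = -15511/2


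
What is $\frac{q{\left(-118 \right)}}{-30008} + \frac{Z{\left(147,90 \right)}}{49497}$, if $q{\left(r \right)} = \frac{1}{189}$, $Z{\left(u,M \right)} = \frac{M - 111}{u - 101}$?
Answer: $- \frac{2889967}{307458337032} \approx -9.3995 \cdot 10^{-6}$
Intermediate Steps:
$Z{\left(u,M \right)} = \frac{-111 + M}{-101 + u}$
$q{\left(r \right)} = \frac{1}{189}$
$\frac{q{\left(-118 \right)}}{-30008} + \frac{Z{\left(147,90 \right)}}{49497} = \frac{1}{189 \left(-30008\right)} + \frac{\frac{1}{-101 + 147} \left(-111 + 90\right)}{49497} = \frac{1}{189} \left(- \frac{1}{30008}\right) + \frac{1}{46} \left(-21\right) \frac{1}{49497} = - \frac{1}{5671512} + \frac{1}{46} \left(-21\right) \frac{1}{49497} = - \frac{1}{5671512} - \frac{1}{108422} = - \frac{2889967}{307458337032}$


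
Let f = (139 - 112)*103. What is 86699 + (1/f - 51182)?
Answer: 98772778/2781 ≈ 35517.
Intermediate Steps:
f = 2781 (f = 27*103 = 2781)
86699 + (1/f - 51182) = 86699 + (1/2781 - 51182) = 86699 - 142337141/2781 = 98772778/2781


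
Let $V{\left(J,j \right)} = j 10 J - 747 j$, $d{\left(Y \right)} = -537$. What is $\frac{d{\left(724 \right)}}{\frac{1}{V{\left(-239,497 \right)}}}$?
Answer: $837230793$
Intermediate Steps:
$V{\left(J,j \right)} = - 747 j + 10 J j$ ($V{\left(J,j \right)} = 10 j J - 747 j = 10 J j - 747 j = - 747 j + 10 J j$)
$\frac{d{\left(724 \right)}}{\frac{1}{V{\left(-239,497 \right)}}} = - \frac{537}{\frac{1}{497 \left(-747 + 10 \left(-239\right)\right)}} = - \frac{537}{\frac{1}{497 \left(-747 - 2390\right)}} = - \frac{537}{\frac{1}{497 \left(-3137\right)}} = - \frac{537}{\frac{1}{-1559089}} = - \frac{537}{- \frac{1}{1559089}} = \left(-537\right) \left(-1559089\right) = 837230793$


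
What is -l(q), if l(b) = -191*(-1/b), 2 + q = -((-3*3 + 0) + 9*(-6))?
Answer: -191/61 ≈ -3.1311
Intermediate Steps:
q = 61 (q = -2 - ((-3*3 + 0) + 9*(-6)) = -2 - ((-9 + 0) - 54) = -2 - (-9 - 54) = -2 - 1*(-63) = -2 + 63 = 61)
l(b) = 191/b (l(b) = -(-191)/b = 191/b)
-l(q) = -191/61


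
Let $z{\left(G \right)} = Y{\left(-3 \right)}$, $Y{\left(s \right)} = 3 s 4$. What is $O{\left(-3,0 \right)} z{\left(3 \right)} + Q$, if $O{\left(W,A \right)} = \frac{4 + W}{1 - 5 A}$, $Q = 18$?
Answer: $-18$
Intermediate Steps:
$O{\left(W,A \right)} = \frac{4 + W}{1 - 5 A}$
$Y{\left(s \right)} = 12 s$
$z{\left(G \right)} = -36$ ($z{\left(G \right)} = 12 \left(-3\right) = -36$)
$O{\left(-3,0 \right)} z{\left(3 \right)} + Q = \frac{-4 - -3}{-1 + 5 \cdot 0} \left(-36\right) + 18 = \frac{-4 + 3}{-1 + 0} \left(-36\right) + 18 = \frac{1}{-1} \left(-1\right) \left(-36\right) + 18 = \left(-1\right) \left(-1\right) \left(-36\right) + 18 = 1 \left(-36\right) + 18 = -36 + 18 = -18$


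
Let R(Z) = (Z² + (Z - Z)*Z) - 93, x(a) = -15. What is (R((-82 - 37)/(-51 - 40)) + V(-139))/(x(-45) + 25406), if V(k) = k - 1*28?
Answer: -43651/4291079 ≈ -0.010173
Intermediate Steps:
V(k) = -28 + k (V(k) = k - 28 = -28 + k)
R(Z) = -93 + Z² (R(Z) = (Z² + 0*Z) - 93 = (Z² + 0) - 93 = Z² - 93 = -93 + Z²)
(R((-82 - 37)/(-51 - 40)) + V(-139))/(x(-45) + 25406) = ((-93 + ((-82 - 37)/(-51 - 40))²) + (-28 - 139))/(-15 + 25406) = ((-93 + (-119/(-91))²) - 167)/25391 = ((-93 + (-119*(-1/91))²) - 167)*(1/25391) = ((-93 + (17/13)²) - 167)*(1/25391) = ((-93 + 289/169) - 167)*(1/25391) = (-15428/169 - 167)*(1/25391) = -43651/169*1/25391 = -43651/4291079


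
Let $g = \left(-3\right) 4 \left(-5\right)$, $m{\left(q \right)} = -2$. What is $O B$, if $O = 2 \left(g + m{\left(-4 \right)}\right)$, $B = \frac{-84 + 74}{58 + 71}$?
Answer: $- \frac{1160}{129} \approx -8.9922$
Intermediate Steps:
$g = 60$ ($g = \left(-12\right) \left(-5\right) = 60$)
$B = - \frac{10}{129} \approx -0.077519$
$O = 116$ ($O = 2 \left(60 - 2\right) = 2 \cdot 58 = 116$)
$O B = 116 \left(- \frac{10}{129}\right) = - \frac{1160}{129}$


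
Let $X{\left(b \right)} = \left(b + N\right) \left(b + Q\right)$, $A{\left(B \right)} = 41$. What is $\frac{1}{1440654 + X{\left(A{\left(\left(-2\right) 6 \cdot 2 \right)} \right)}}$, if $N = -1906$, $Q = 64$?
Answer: $\frac{1}{1244829} \approx 8.0332 \cdot 10^{-7}$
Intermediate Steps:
$X{\left(b \right)} = \left(-1906 + b\right) \left(64 + b\right)$ ($X{\left(b \right)} = \left(b - 1906\right) \left(b + 64\right) = \left(-1906 + b\right) \left(64 + b\right)$)
$\frac{1}{1440654 + X{\left(A{\left(\left(-2\right) 6 \cdot 2 \right)} \right)}} = \frac{1}{1440654 - \left(197506 - 1681\right)} = \frac{1}{1440654 - 195825} = \frac{1}{1244829}$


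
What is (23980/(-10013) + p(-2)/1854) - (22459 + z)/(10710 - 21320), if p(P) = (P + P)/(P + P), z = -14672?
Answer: -81761060249/49241280555 ≈ -1.6604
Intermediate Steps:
p(P) = 1 (p(P) = (2*P)/((2*P)) = (2*P)*(1/(2*P)) = 1)
(23980/(-10013) + p(-2)/1854) - (22459 + z)/(10710 - 21320) = (23980/(-10013) + 1/1854) - (22459 - 14672)/(10710 - 21320) = (23980*(-1/10013) + 1*(1/1854)) - 7787/(-10610) = (-23980/10013 + 1/1854) - 7787*(-1)/10610 = -44448907/18564102 - 1*(-7787/10610) = -44448907/18564102 + 7787/10610 = -81761060249/49241280555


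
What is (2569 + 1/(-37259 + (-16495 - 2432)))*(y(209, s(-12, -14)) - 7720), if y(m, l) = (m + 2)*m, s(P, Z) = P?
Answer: 5251011542707/56186 ≈ 9.3458e+7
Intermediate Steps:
y(m, l) = m*(2 + m) (y(m, l) = (2 + m)*m = m*(2 + m))
(2569 + 1/(-37259 + (-16495 - 2432)))*(y(209, s(-12, -14)) - 7720) = (2569 + 1/(-37259 + (-16495 - 2432)))*(209*(2 + 209) - 7720) = (2569 + 1/(-37259 - 18927))*(209*211 - 7720) = (2569 + 1/(-56186))*(44099 - 7720) = (2569 - 1/56186)*36379 = (144341833/56186)*36379 = 5251011542707/56186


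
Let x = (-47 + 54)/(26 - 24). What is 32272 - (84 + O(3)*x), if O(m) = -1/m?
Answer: 193135/6 ≈ 32189.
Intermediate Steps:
x = 7/2 ≈ 3.5000
32272 - (84 + O(3)*x) = 32272 - (84 - 1/3*(7/2)) = 32272 - (84 - 1*⅓*(7/2)) = 32272 - (84 - ⅓*7/2) = 32272 - (84 - 7/6) = 32272 - 1*497/6 = 32272 - 497/6 = 193135/6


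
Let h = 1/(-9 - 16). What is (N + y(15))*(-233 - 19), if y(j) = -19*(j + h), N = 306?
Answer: -137088/25 ≈ -5483.5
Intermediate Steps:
h = -1/25 (h = 1/(-25) = -1/25 ≈ -0.040000)
y(j) = 19/25 - 19*j (y(j) = -19*(j - 1/25) = -19*(-1/25 + j) = 19/25 - 19*j)
(N + y(15))*(-233 - 19) = (306 + (19/25 - 19*15))*(-233 - 19) = (306 + (19/25 - 285))*(-252) = (306 - 7106/25)*(-252) = (544/25)*(-252) = -137088/25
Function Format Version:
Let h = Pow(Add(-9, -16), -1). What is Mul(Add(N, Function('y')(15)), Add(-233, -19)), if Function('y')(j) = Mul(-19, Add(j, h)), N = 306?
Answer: Rational(-137088, 25) ≈ -5483.5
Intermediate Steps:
h = Rational(-1, 25) (h = Pow(-25, -1) = Rational(-1, 25) ≈ -0.040000)
Function('y')(j) = Add(Rational(19, 25), Mul(-19, j)) (Function('y')(j) = Mul(-19, Add(j, Rational(-1, 25))) = Mul(-19, Add(Rational(-1, 25), j)) = Add(Rational(19, 25), Mul(-19, j)))
Mul(Add(N, Function('y')(15)), Add(-233, -19)) = Mul(Add(306, Add(Rational(19, 25), Mul(-19, 15))), Add(-233, -19)) = Mul(Add(306, Add(Rational(19, 25), -285)), -252) = Mul(Add(306, Rational(-7106, 25)), -252) = Mul(Rational(544, 25), -252) = Rational(-137088, 25)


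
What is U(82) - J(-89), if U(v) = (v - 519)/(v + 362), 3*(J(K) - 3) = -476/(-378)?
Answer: -52795/11988 ≈ -4.4040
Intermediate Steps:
J(K) = 277/81 (J(K) = 3 + (-476/(-378))/3 = 3 + (-476*(-1/378))/3 = 3 + (⅓)*(34/27) = 3 + 34/81 = 277/81)
U(v) = (-519 + v)/(362 + v)
U(82) - J(-89) = (-519 + 82)/(362 + 82) - 1*277/81 = -437/444 - 277/81 = -52795/11988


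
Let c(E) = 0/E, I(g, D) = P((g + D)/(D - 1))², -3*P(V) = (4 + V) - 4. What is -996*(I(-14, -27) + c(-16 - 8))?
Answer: -139523/588 ≈ -237.28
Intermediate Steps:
P(V) = -V/3 (P(V) = -((4 + V) - 4)/3 = -V/3)
I(g, D) = (D + g)²/(9*(-1 + D)²) (I(g, D) = (-(g + D)/(3*(D - 1)))² = (-(D + g)/(3*(-1 + D)))² = (D + g)²/(9*(-1 + D)²))
c(E) = 0
-996*(I(-14, -27) + c(-16 - 8)) = -996*((-27 - 14)²/(9*(-1 - 27)²) + 0) = -996*((⅑)*(-41)²/(-28)² + 0) = -996*((⅑)*(1/784)*1681 + 0) = -996*(1681/7056 + 0) = -996*1681/7056 = -139523/588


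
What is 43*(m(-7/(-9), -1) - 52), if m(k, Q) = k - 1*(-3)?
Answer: -18662/9 ≈ -2073.6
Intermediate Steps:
m(k, Q) = 3 + k (m(k, Q) = k + 3 = 3 + k)
43*(m(-7/(-9), -1) - 52) = 43*((3 - 7/(-9)) - 52) = 43*((3 - 7*(-⅑)) - 52) = 43*((3 + 7/9) - 52) = 43*(34/9 - 52) = 43*(-434/9) = -18662/9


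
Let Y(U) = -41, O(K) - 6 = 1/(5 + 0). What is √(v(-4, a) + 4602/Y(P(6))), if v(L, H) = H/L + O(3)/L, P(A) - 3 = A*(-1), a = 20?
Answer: I*√19969255/410 ≈ 10.899*I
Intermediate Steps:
O(K) = 31/5 (O(K) = 6 + 1/(5 + 0) = 6 + 1/5 = 6 + ⅕ = 31/5)
P(A) = 3 - A (P(A) = 3 + A*(-1) = 3 - A)
v(L, H) = 31/(5*L) + H/L (v(L, H) = H/L + 31/(5*L) = 31/(5*L) + H/L)
√(v(-4, a) + 4602/Y(P(6))) = √((31/5 + 20)/(-4) + 4602/(-41)) = √(-¼*131/5 + 4602*(-1/41)) = √(-131/20 - 4602/41) = √(-97411/820) = I*√19969255/410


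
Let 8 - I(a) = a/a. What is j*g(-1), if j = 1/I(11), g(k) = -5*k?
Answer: 5/7 ≈ 0.71429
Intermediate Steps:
I(a) = 7 (I(a) = 8 - a/a = 8 - 1*1 = 8 - 1 = 7)
j = ⅐ (j = 1/7 = ⅐ ≈ 0.14286)
j*g(-1) = (-5*(-1))/7 = (⅐)*5 = 5/7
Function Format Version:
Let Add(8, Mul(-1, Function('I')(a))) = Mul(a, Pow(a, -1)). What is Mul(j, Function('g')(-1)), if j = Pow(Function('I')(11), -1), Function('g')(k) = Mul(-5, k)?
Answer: Rational(5, 7) ≈ 0.71429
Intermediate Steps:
Function('I')(a) = 7 (Function('I')(a) = Add(8, Mul(-1, Mul(a, Pow(a, -1)))) = Add(8, Mul(-1, 1)) = Add(8, -1) = 7)
j = Rational(1, 7) (j = Pow(7, -1) = Rational(1, 7) ≈ 0.14286)
Mul(j, Function('g')(-1)) = Mul(Rational(1, 7), Mul(-5, -1)) = Mul(Rational(1, 7), 5) = Rational(5, 7)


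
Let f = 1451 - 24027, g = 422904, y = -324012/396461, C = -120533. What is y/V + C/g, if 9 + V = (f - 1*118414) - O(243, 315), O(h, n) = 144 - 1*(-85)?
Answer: -215227506061/755165982072 ≈ -0.28501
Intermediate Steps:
O(h, n) = 229 (O(h, n) = 144 + 85 = 229)
y = -24924/30497 (y = -324012*1/396461 = -24924/30497 ≈ -0.81726)
f = -22576
V = -141228 (V = -9 + ((-22576 - 1*118414) - 1*229) = -9 + ((-22576 - 118414) - 229) = -9 + (-140990 - 229) = -9 - 141219 = -141228)
y/V + C/g = -24924/30497/(-141228) - 120533/422904 = -24924/30497*(-1/141228) - 120533*1/422904 = 2077/358919193 - 1799/6312 = -215227506061/755165982072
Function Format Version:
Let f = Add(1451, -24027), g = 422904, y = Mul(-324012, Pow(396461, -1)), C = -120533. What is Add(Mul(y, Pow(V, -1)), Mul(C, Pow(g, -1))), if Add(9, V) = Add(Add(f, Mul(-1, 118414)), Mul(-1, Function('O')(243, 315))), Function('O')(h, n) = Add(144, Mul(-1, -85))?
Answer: Rational(-215227506061, 755165982072) ≈ -0.28501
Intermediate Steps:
Function('O')(h, n) = 229 (Function('O')(h, n) = Add(144, 85) = 229)
y = Rational(-24924, 30497) (y = Mul(-324012, Rational(1, 396461)) = Rational(-24924, 30497) ≈ -0.81726)
f = -22576
V = -141228 (V = Add(-9, Add(Add(-22576, Mul(-1, 118414)), Mul(-1, 229))) = Add(-9, Add(Add(-22576, -118414), -229)) = Add(-9, Add(-140990, -229)) = Add(-9, -141219) = -141228)
Add(Mul(y, Pow(V, -1)), Mul(C, Pow(g, -1))) = Add(Mul(Rational(-24924, 30497), Pow(-141228, -1)), Mul(-120533, Pow(422904, -1))) = Add(Mul(Rational(-24924, 30497), Rational(-1, 141228)), Mul(-120533, Rational(1, 422904))) = Add(Rational(2077, 358919193), Rational(-1799, 6312)) = Rational(-215227506061, 755165982072)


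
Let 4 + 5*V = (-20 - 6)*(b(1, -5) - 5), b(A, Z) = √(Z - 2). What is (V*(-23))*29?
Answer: -84042/5 + 17342*I*√7/5 ≈ -16808.0 + 9176.5*I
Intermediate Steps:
b(A, Z) = √(-2 + Z)
V = 126/5 - 26*I*√7/5 (V = -⅘ + ((-20 - 6)*(√(-2 - 5) - 5))/5 = -⅘ + (-26*(√(-7) - 5))/5 = -⅘ + (-26*(I*√7 - 5))/5 = -⅘ + (-26*(-5 + I*√7))/5 = -⅘ + (130 - 26*I*√7)/5 = -⅘ + (26 - 26*I*√7/5) = 126/5 - 26*I*√7/5 ≈ 25.2 - 13.758*I)
(V*(-23))*29 = ((126/5 - 26*I*√7/5)*(-23))*29 = (-2898/5 + 598*I*√7/5)*29 = -84042/5 + 17342*I*√7/5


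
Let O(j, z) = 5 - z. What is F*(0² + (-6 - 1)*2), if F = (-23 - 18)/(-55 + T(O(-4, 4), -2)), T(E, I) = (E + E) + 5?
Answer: -287/24 ≈ -11.958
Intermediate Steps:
T(E, I) = 5 + 2*E (T(E, I) = 2*E + 5 = 5 + 2*E)
F = 41/48 (F = (-23 - 18)/(-55 + (5 + 2*(5 - 1*4))) = -41/(-55 + (5 + 2*(5 - 4))) = -41/(-55 + (5 + 2*1)) = -41/(-55 + (5 + 2)) = -41/(-55 + 7) = -41/(-48) = -41*(-1/48) = 41/48 ≈ 0.85417)
F*(0² + (-6 - 1)*2) = 41*(0² + (-6 - 1)*2)/48 = 41*(0 - 7*2)/48 = 41*(0 - 14)/48 = (41/48)*(-14) = -287/24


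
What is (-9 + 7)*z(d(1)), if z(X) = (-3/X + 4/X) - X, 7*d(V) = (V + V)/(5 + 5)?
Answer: -2448/35 ≈ -69.943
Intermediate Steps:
d(V) = V/35 (d(V) = ((V + V)/(5 + 5))/7 = ((2*V)/10)/7 = ((2*V)*(⅒))/7 = (V/5)/7 = V/35)
z(X) = 1/X - X
(-9 + 7)*z(d(1)) = (-9 + 7)*(1/((1/35)*1) - 1/35) = -2*(1/(1/35) - 1*1/35) = -2*(35 - 1/35) = -2*1224/35 = -2448/35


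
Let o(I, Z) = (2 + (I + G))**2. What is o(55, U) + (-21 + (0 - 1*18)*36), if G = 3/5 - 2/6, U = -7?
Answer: 587356/225 ≈ 2610.5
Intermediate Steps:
G = 4/15 (G = 3*(1/5) - 2*1/6 = 3/5 - 1/3 = 4/15 ≈ 0.26667)
o(I, Z) = (34/15 + I)**2 (o(I, Z) = (2 + (I + 4/15))**2 = (2 + (4/15 + I))**2 = (34/15 + I)**2)
o(55, U) + (-21 + (0 - 1*18)*36) = (34 + 15*55)**2/225 + (-21 + (0 - 1*18)*36) = (34 + 825)**2/225 + (-21 + (0 - 18)*36) = (1/225)*859**2 + (-21 - 18*36) = (1/225)*737881 + (-21 - 648) = 737881/225 - 669 = 587356/225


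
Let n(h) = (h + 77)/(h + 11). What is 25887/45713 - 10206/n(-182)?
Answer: -3798895143/228565 ≈ -16621.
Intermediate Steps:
n(h) = (77 + h)/(11 + h)
25887/45713 - 10206/n(-182) = 25887/45713 - 10206*(11 - 182)/(77 - 182) = 25887*(1/45713) - 10206/(-105/(-171)) = 25887/45713 - 10206/((-1/171*(-105))) = 25887/45713 - 10206/35/57 = 25887/45713 - 10206*57/35 = 25887/45713 - 83106/5 = -3798895143/228565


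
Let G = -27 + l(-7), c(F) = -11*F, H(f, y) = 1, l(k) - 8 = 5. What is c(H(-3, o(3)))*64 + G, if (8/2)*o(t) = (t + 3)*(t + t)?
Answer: -718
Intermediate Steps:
o(t) = t*(3 + t)/2 (o(t) = ((t + 3)*(t + t))/4 = ((3 + t)*(2*t))/4 = (2*t*(3 + t))/4 = t*(3 + t)/2)
l(k) = 13 (l(k) = 8 + 5 = 13)
G = -14 (G = -27 + 13 = -14)
c(H(-3, o(3)))*64 + G = -11*1*64 - 14 = -11*64 - 14 = -704 - 14 = -718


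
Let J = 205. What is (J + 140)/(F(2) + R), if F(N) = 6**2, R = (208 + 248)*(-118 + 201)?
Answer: 115/12628 ≈ 0.0091067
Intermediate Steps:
R = 37848 (R = 456*83 = 37848)
F(N) = 36
(J + 140)/(F(2) + R) = (205 + 140)/(36 + 37848) = 345/37884 = 345*(1/37884) = 115/12628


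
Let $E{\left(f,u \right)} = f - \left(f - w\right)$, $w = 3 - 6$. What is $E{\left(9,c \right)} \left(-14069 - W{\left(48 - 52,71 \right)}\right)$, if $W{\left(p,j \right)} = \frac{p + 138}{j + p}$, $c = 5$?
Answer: $42213$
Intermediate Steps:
$w = -3$
$W{\left(p,j \right)} = \frac{138 + p}{j + p}$
$E{\left(f,u \right)} = -3$ ($E{\left(f,u \right)} = f - \left(3 + f\right) = -3$)
$E{\left(9,c \right)} \left(-14069 - W{\left(48 - 52,71 \right)}\right) = - 3 \left(-14069 - \frac{138 + \left(48 - 52\right)}{71 + \left(48 - 52\right)}\right) = - 3 \left(-14069 - \frac{138 - 4}{71 - 4}\right) = - 3 \left(-14069 - \frac{1}{67} \cdot 134\right) = - 3 \left(-14069 - 2\right) = \left(-3\right) \left(-14071\right) = 42213$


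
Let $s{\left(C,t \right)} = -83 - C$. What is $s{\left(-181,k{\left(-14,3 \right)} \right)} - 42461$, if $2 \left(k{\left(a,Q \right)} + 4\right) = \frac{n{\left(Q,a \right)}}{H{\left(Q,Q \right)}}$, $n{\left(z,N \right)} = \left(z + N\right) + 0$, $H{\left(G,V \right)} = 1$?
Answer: $-42363$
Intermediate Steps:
$n{\left(z,N \right)} = N + z$ ($n{\left(z,N \right)} = \left(N + z\right) + 0 = N + z$)
$k{\left(a,Q \right)} = -4 + \frac{Q}{2} + \frac{a}{2}$ ($k{\left(a,Q \right)} = -4 + \frac{\left(a + Q\right) 1^{-1}}{2} = -4 + \frac{\left(Q + a\right) 1}{2} = -4 + \frac{Q + a}{2} = -4 + \left(\frac{Q}{2} + \frac{a}{2}\right) = -4 + \frac{Q}{2} + \frac{a}{2}$)
$s{\left(-181,k{\left(-14,3 \right)} \right)} - 42461 = \left(-83 - -181\right) - 42461 = \left(-83 + 181\right) - 42461 = 98 - 42461 = -42363$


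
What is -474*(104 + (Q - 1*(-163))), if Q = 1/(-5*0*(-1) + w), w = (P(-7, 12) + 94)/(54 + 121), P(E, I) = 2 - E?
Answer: -13118424/103 ≈ -1.2736e+5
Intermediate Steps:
w = 103/175 (w = ((2 - 1*(-7)) + 94)/(54 + 121) = ((2 + 7) + 94)/175 = (9 + 94)*(1/175) = 103*(1/175) = 103/175 ≈ 0.58857)
Q = 175/103 (Q = 1/(-5*0*(-1) + 103/175) = 1/(0*(-1) + 103/175) = 1/(0 + 103/175) = 1/(103/175) = 175/103 ≈ 1.6990)
-474*(104 + (Q - 1*(-163))) = -474*(104 + (175/103 - 1*(-163))) = -474*(104 + (175/103 + 163)) = -474*(104 + 16964/103) = -474*27676/103 = -13118424/103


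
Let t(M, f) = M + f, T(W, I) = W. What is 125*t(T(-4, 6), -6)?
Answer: -1250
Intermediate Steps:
125*t(T(-4, 6), -6) = 125*(-4 - 6) = 125*(-10) = -1250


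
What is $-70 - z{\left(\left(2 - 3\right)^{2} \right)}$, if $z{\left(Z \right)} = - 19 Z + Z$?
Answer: $-52$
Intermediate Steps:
$z{\left(Z \right)} = - 18 Z$
$-70 - z{\left(\left(2 - 3\right)^{2} \right)} = -70 - - 18 \left(2 - 3\right)^{2} = -70 - - 18 \left(-1\right)^{2} = -70 - \left(-18\right) 1 = -70 - -18 = -70 + 18 = -52$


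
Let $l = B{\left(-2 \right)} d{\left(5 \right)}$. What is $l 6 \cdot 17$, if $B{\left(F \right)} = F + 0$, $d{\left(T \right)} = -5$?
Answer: $1020$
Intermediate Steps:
$B{\left(F \right)} = F$
$l = 10$ ($l = \left(-2\right) \left(-5\right) = 10$)
$l 6 \cdot 17 = 10 \cdot 6 \cdot 17 = 60 \cdot 17 = 1020$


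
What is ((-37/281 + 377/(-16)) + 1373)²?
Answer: 36802167457441/20214016 ≈ 1.8206e+6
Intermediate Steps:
((-37/281 + 377/(-16)) + 1373)² = ((-37*1/281 + 377*(-1/16)) + 1373)² = ((-37/281 - 377/16) + 1373)² = (-106529/4496 + 1373)² = (6066479/4496)² = 36802167457441/20214016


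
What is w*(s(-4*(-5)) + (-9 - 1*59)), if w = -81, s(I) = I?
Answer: 3888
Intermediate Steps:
w*(s(-4*(-5)) + (-9 - 1*59)) = -81*(-4*(-5) + (-9 - 1*59)) = -81*(20 + (-9 - 59)) = -81*(20 - 68) = -81*(-48) = 3888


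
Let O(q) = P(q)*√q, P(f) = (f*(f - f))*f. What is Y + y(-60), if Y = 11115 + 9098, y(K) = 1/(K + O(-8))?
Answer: 1212779/60 ≈ 20213.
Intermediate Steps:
P(f) = 0 (P(f) = (f*0)*f = 0*f = 0)
O(q) = 0 (O(q) = 0*√q = 0)
y(K) = 1/K (y(K) = 1/(K + 0) = 1/K)
Y = 20213
Y + y(-60) = 20213 + 1/(-60) = 20213 - 1/60 = 1212779/60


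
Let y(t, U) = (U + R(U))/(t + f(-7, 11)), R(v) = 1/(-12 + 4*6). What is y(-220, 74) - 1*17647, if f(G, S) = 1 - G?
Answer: -44894857/2544 ≈ -17647.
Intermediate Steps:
R(v) = 1/12 (R(v) = 1/(-12 + 24) = 1/12)
y(t, U) = (1/12 + U)/(8 + t) (y(t, U) = (U + 1/12)/(t + (1 - 1*(-7))) = (1/12 + U)/(t + (1 + 7)) = (1/12 + U)/(t + 8) = (1/12 + U)/(8 + t))
y(-220, 74) - 1*17647 = (1/12 + 74)/(8 - 220) - 1*17647 = (889/12)/(-212) - 17647 = -1/212*889/12 - 17647 = -889/2544 - 17647 = -44894857/2544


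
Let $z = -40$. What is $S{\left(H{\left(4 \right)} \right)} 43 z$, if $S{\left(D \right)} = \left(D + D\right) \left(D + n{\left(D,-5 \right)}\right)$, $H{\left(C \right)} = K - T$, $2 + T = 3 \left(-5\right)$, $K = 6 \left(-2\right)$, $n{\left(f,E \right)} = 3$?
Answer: $-137600$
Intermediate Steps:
$K = -12$
$T = -17$ ($T = -2 + 3 \left(-5\right) = -2 - 15 = -17$)
$H{\left(C \right)} = 5$ ($H{\left(C \right)} = -12 - -17 = -12 + 17 = 5$)
$S{\left(D \right)} = 2 D \left(3 + D\right)$ ($S{\left(D \right)} = \left(D + D\right) \left(D + 3\right) = 2 D \left(3 + D\right)$)
$S{\left(H{\left(4 \right)} \right)} 43 z = 2 \cdot 5 \left(3 + 5\right) 43 \left(-40\right) = 2 \cdot 5 \cdot 8 \cdot 43 \left(-40\right) = 80 \cdot 43 \left(-40\right) = 3440 \left(-40\right) = -137600$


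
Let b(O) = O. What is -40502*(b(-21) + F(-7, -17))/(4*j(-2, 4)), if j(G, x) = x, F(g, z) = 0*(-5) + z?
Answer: 384769/4 ≈ 96192.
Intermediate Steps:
F(g, z) = z (F(g, z) = 0 + z = z)
-40502*(b(-21) + F(-7, -17))/(4*j(-2, 4)) = -40502/((-1*(-4)*4)/(-21 - 17)) = -40502/((4*4)/(-38)) = -40502/((-1/38*16)) = -40502/(-8/19) = -40502*(-19/8) = 384769/4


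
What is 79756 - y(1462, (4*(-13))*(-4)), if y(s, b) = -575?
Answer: 80331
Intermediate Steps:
79756 - y(1462, (4*(-13))*(-4)) = 79756 - 1*(-575) = 79756 + 575 = 80331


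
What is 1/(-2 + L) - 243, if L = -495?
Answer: -120772/497 ≈ -243.00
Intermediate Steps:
1/(-2 + L) - 243 = 1/(-2 - 495) - 243 = 1/(-497) - 243 = -1/497 - 243 = -120772/497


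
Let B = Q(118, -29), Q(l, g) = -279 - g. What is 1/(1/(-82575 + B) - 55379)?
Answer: -82825/4586765676 ≈ -1.8057e-5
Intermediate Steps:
B = -250 (B = -279 - 1*(-29) = -279 + 29 = -250)
1/(1/(-82575 + B) - 55379) = 1/(1/(-82575 - 250) - 55379) = 1/(1/(-82825) - 55379) = 1/(-1/82825 - 55379) = 1/(-4586765676/82825) = -82825/4586765676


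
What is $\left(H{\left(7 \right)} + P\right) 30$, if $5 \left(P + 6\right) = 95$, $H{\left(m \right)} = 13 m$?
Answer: $3120$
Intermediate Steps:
$P = 13$ ($P = -6 + \frac{1}{5} \cdot 95 = -6 + 19 = 13$)
$\left(H{\left(7 \right)} + P\right) 30 = \left(13 \cdot 7 + 13\right) 30 = \left(91 + 13\right) 30 = 104 \cdot 30 = 3120$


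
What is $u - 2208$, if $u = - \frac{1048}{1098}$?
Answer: $- \frac{1212716}{549} \approx -2209.0$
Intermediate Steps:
$u = - \frac{524}{549}$ ($u = \left(-1048\right) \frac{1}{1098} = - \frac{524}{549} \approx -0.95446$)
$u - 2208 = - \frac{524}{549} - 2208 = - \frac{1212716}{549}$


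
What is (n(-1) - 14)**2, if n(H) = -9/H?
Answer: 25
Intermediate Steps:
(n(-1) - 14)**2 = (-9/(-1) - 14)**2 = (-9*(-1) - 14)**2 = (9 - 14)**2 = (-5)**2 = 25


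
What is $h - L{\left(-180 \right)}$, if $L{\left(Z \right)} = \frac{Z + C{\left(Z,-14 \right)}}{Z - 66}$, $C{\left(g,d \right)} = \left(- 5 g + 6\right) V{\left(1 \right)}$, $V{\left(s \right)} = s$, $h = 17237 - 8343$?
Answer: $\frac{364775}{41} \approx 8897.0$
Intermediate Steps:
$h = 8894$ ($h = 17237 - 8343 = 8894$)
$C{\left(g,d \right)} = 6 - 5 g$ ($C{\left(g,d \right)} = \left(- 5 g + 6\right) 1 = \left(6 - 5 g\right) 1 = 6 - 5 g$)
$L{\left(Z \right)} = \frac{6 - 4 Z}{-66 + Z}$ ($L{\left(Z \right)} = \frac{Z - \left(-6 + 5 Z\right)}{Z - 66} = \frac{6 - 4 Z}{-66 + Z}$)
$h - L{\left(-180 \right)} = 8894 - \frac{2 \left(3 - -360\right)}{-66 - 180} = 8894 - \frac{2 \left(3 + 360\right)}{-246} = 8894 - 2 \left(- \frac{1}{246}\right) 363 = 8894 - - \frac{121}{41} = 8894 + \frac{121}{41} = \frac{364775}{41}$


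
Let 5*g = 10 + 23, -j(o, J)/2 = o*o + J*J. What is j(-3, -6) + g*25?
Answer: 75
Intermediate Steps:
j(o, J) = -2*J**2 - 2*o**2 (j(o, J) = -2*(o*o + J*J) = -2*(o**2 + J**2) = -2*(J**2 + o**2) = -2*J**2 - 2*o**2)
g = 33/5 (g = (10 + 23)/5 = (1/5)*33 = 33/5 ≈ 6.6000)
j(-3, -6) + g*25 = (-2*(-6)**2 - 2*(-3)**2) + (33/5)*25 = (-2*36 - 2*9) + 165 = (-72 - 18) + 165 = -90 + 165 = 75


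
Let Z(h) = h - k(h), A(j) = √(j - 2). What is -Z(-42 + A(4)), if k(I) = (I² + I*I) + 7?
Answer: 3581 - 169*√2 ≈ 3342.0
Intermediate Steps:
A(j) = √(-2 + j)
k(I) = 7 + 2*I² (k(I) = (I² + I²) + 7 = 2*I² + 7 = 7 + 2*I²)
Z(h) = -7 + h - 2*h² (Z(h) = h - (7 + 2*h²) = h + (-7 - 2*h²) = -7 + h - 2*h²)
-Z(-42 + A(4)) = -(-7 + (-42 + √(-2 + 4)) - 2*(-42 + √(-2 + 4))²) = -(-7 + (-42 + √2) - 2*(-42 + √2)²) = -(-49 + √2 - 2*(-42 + √2)²) = 49 - √2 + 2*(-42 + √2)²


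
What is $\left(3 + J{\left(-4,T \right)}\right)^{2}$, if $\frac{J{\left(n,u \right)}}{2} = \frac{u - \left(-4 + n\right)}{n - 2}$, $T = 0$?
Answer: $\frac{1}{9} \approx 0.11111$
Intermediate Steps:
$J{\left(n,u \right)} = \frac{2 \left(4 + u - n\right)}{-2 + n}$ ($J{\left(n,u \right)} = 2 \frac{u - \left(-4 + n\right)}{n - 2} = 2 \frac{4 + u - n}{-2 + n} = \frac{2 \left(4 + u - n\right)}{-2 + n}$)
$\left(3 + J{\left(-4,T \right)}\right)^{2} = \left(3 + \frac{2 \left(4 + 0 - -4\right)}{-2 - 4}\right)^{2} = \left(3 + \frac{2 \left(4 + 0 + 4\right)}{-6}\right)^{2} = \left(3 + 2 \left(- \frac{1}{6}\right) 8\right)^{2} = \left(3 - \frac{8}{3}\right)^{2} = \left(\frac{1}{3}\right)^{2} = \frac{1}{9}$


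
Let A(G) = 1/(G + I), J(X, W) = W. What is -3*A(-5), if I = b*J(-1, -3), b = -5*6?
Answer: -3/85 ≈ -0.035294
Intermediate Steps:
b = -30
I = 90 (I = -30*(-3) = 90)
A(G) = 1/(90 + G) (A(G) = 1/(G + 90) = 1/(90 + G))
-3*A(-5) = -3/(90 - 5) = -3/85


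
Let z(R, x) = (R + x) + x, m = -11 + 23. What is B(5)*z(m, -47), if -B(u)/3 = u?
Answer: 1230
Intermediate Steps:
B(u) = -3*u
m = 12
z(R, x) = R + 2*x
B(5)*z(m, -47) = (-3*5)*(12 + 2*(-47)) = -15*(12 - 94) = -15*(-82) = 1230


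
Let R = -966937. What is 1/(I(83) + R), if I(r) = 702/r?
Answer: -83/80255069 ≈ -1.0342e-6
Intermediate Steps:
1/(I(83) + R) = 1/(702/83 - 966937) = 1/(-80255069/83) = -83/80255069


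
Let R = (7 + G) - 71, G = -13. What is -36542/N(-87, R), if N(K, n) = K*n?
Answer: -3322/609 ≈ -5.4548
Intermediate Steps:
R = -77 (R = (7 - 13) - 71 = -6 - 71 = -77)
-36542/N(-87, R) = -36542/((-87*(-77))) = -36542/6699 = -36542*1/6699 = -3322/609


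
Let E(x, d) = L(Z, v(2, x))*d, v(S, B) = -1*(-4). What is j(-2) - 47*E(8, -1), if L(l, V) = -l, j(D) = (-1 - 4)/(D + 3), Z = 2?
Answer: -99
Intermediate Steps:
v(S, B) = 4
j(D) = -5/(3 + D)
E(x, d) = -2*d (E(x, d) = (-1*2)*d = -2*d)
j(-2) - 47*E(8, -1) = -5/(3 - 2) - (-94)*(-1) = -5/1 - 47*2 = -5*1 - 94 = -5 - 94 = -99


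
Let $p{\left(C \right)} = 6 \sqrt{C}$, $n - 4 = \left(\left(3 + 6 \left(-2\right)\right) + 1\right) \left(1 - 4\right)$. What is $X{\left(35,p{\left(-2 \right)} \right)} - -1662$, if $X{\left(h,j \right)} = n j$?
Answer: $1662 + 168 i \sqrt{2} \approx 1662.0 + 237.59 i$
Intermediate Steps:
$n = 28$ ($n = 4 + \left(\left(3 + 6 \left(-2\right)\right) + 1\right) \left(1 - 4\right) = 4 + \left(\left(3 - 12\right) + 1\right) \left(-3\right) = 4 + \left(-9 + 1\right) \left(-3\right) = 4 - -24 = 4 + 24 = 28$)
$X{\left(h,j \right)} = 28 j$
$X{\left(35,p{\left(-2 \right)} \right)} - -1662 = 28 \cdot 6 \sqrt{-2} - -1662 = 28 \cdot 6 i \sqrt{2} + 1662 = 168 i \sqrt{2} + 1662 = 1662 + 168 i \sqrt{2}$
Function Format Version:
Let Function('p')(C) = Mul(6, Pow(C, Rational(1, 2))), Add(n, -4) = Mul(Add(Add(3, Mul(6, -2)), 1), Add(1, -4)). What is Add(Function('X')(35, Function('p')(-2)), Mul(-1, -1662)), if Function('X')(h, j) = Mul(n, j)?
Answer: Add(1662, Mul(168, I, Pow(2, Rational(1, 2)))) ≈ Add(1662.0, Mul(237.59, I))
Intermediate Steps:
n = 28 (n = Add(4, Mul(Add(Add(3, Mul(6, -2)), 1), Add(1, -4))) = Add(4, Mul(Add(Add(3, -12), 1), -3)) = Add(4, Mul(Add(-9, 1), -3)) = Add(4, Mul(-8, -3)) = Add(4, 24) = 28)
Function('X')(h, j) = Mul(28, j)
Add(Function('X')(35, Function('p')(-2)), Mul(-1, -1662)) = Add(Mul(28, Mul(6, Pow(-2, Rational(1, 2)))), Mul(-1, -1662)) = Add(Mul(28, Mul(6, Mul(I, Pow(2, Rational(1, 2))))), 1662) = Add(Mul(28, Mul(6, I, Pow(2, Rational(1, 2)))), 1662) = Add(Mul(168, I, Pow(2, Rational(1, 2))), 1662) = Add(1662, Mul(168, I, Pow(2, Rational(1, 2))))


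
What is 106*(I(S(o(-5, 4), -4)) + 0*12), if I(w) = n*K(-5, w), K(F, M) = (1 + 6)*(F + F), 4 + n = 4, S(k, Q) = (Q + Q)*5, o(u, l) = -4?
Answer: 0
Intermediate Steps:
S(k, Q) = 10*Q (S(k, Q) = (2*Q)*5 = 10*Q)
n = 0 (n = -4 + 4 = 0)
K(F, M) = 14*F (K(F, M) = 7*(2*F) = 14*F)
I(w) = 0 (I(w) = 0*(14*(-5)) = 0*(-70) = 0)
106*(I(S(o(-5, 4), -4)) + 0*12) = 106*(0 + 0*12) = 106*(0 + 0) = 106*0 = 0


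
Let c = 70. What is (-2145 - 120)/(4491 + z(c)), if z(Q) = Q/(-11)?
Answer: -24915/49331 ≈ -0.50506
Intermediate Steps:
z(Q) = -Q/11 (z(Q) = Q*(-1/11) = -Q/11)
(-2145 - 120)/(4491 + z(c)) = (-2145 - 120)/(4491 - 1/11*70) = -2265/(4491 - 70/11) = -2265/49331/11 = -2265*11/49331 = -24915/49331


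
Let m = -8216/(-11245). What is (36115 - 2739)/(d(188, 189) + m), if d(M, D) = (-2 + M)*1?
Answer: 14435120/80761 ≈ 178.74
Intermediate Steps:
m = 632/865 (m = -8216*(-1/11245) = 632/865 ≈ 0.73064)
d(M, D) = -2 + M
(36115 - 2739)/(d(188, 189) + m) = (36115 - 2739)/((-2 + 188) + 632/865) = 33376/(186 + 632/865) = 33376/(161522/865) = 33376*(865/161522) = 14435120/80761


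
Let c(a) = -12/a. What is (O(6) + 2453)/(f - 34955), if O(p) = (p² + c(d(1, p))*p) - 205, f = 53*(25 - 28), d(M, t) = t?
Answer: -1136/17557 ≈ -0.064704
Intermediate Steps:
f = -159 (f = 53*(-3) = -159)
O(p) = -217 + p² (O(p) = (p² + (-12/p)*p) - 205 = (p² - 12) - 205 = (-12 + p²) - 205 = -217 + p²)
(O(6) + 2453)/(f - 34955) = ((-217 + 6²) + 2453)/(-159 - 34955) = ((-217 + 36) + 2453)/(-35114) = (-181 + 2453)*(-1/35114) = 2272*(-1/35114) = -1136/17557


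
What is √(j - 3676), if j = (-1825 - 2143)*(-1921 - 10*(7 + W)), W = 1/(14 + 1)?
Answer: 14*√362721/3 ≈ 2810.6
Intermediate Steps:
W = 1/15 ≈ 0.066667
j = 23708800/3 (j = (-1825 - 2143)*(-1921 - 10*(7 + 1/15)) = -3968*(-1921 - 10*106/15) = -3968*(-1921 - 212/3) = -3968*(-5975/3) = 23708800/3 ≈ 7.9029e+6)
√(j - 3676) = √(23708800/3 - 3676) = √(23697772/3) = 14*√362721/3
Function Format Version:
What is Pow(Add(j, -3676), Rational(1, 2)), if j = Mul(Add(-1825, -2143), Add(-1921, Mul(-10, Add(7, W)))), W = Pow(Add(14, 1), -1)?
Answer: Mul(Rational(14, 3), Pow(362721, Rational(1, 2))) ≈ 2810.6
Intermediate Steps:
W = Rational(1, 15) (W = Pow(15, -1) = Rational(1, 15) ≈ 0.066667)
j = Rational(23708800, 3) (j = Mul(Add(-1825, -2143), Add(-1921, Mul(-10, Add(7, Rational(1, 15))))) = Mul(-3968, Add(-1921, Mul(-10, Rational(106, 15)))) = Mul(-3968, Add(-1921, Rational(-212, 3))) = Mul(-3968, Rational(-5975, 3)) = Rational(23708800, 3) ≈ 7.9029e+6)
Pow(Add(j, -3676), Rational(1, 2)) = Pow(Add(Rational(23708800, 3), -3676), Rational(1, 2)) = Pow(Rational(23697772, 3), Rational(1, 2)) = Mul(Rational(14, 3), Pow(362721, Rational(1, 2)))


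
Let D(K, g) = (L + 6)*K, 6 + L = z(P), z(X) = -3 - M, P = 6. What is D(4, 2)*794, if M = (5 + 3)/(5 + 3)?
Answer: -12704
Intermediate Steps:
M = 1 (M = 8/8 = 8*(⅛) = 1)
z(X) = -4 (z(X) = -3 - 1*1 = -3 - 1 = -4)
L = -10 (L = -6 - 4 = -10)
D(K, g) = -4*K (D(K, g) = (-10 + 6)*K = -4*K)
D(4, 2)*794 = -4*4*794 = -16*794 = -12704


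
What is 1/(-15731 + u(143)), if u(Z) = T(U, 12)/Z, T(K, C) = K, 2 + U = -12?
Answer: -143/2249547 ≈ -6.3568e-5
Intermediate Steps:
U = -14 (U = -2 - 12 = -14)
u(Z) = -14/Z
1/(-15731 + u(143)) = 1/(-15731 - 14/143) = 1/(-2249547/143) = -143/2249547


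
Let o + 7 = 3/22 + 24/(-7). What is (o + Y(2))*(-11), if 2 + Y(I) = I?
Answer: 1585/14 ≈ 113.21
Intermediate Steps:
o = -1585/154 (o = -7 + (3/22 + 24/(-7)) = -7 + (3*(1/22) + 24*(-⅐)) = -7 + (3/22 - 24/7) = -7 - 507/154 = -1585/154 ≈ -10.292)
Y(I) = -2 + I
(o + Y(2))*(-11) = (-1585/154 + (-2 + 2))*(-11) = (-1585/154 + 0)*(-11) = -1585/154*(-11) = 1585/14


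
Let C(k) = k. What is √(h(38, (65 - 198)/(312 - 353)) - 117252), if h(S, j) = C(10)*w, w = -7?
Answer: I*√117322 ≈ 342.52*I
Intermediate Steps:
h(S, j) = -70 (h(S, j) = 10*(-7) = -70)
√(h(38, (65 - 198)/(312 - 353)) - 117252) = √(-70 - 117252) = √(-117322) = I*√117322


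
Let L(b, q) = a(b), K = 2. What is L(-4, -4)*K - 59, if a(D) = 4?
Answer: -51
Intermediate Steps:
L(b, q) = 4
L(-4, -4)*K - 59 = 4*2 - 59 = 8 - 59 = -51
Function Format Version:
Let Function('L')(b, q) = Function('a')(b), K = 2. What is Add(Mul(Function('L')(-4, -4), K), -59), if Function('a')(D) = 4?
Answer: -51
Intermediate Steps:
Function('L')(b, q) = 4
Add(Mul(Function('L')(-4, -4), K), -59) = Add(Mul(4, 2), -59) = Add(8, -59) = -51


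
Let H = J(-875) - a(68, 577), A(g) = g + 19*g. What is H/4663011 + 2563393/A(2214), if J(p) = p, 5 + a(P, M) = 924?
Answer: 3984350106001/68826042360 ≈ 57.890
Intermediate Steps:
A(g) = 20*g
a(P, M) = 919 (a(P, M) = -5 + 924 = 919)
H = -1794 (H = -875 - 1*919 = -875 - 919 = -1794)
H/4663011 + 2563393/A(2214) = -1794/4663011 + 2563393/((20*2214)) = -1794*1/4663011 + 2563393/44280 = -598/1554337 + 2563393*(1/44280) = -598/1554337 + 2563393/44280 = 3984350106001/68826042360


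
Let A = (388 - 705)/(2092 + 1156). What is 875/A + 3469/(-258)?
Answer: -734335673/81786 ≈ -8978.8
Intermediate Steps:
A = -317/3248 ≈ -0.097599
875/A + 3469/(-258) = 875/(-317/3248) + 3469/(-258) = 875*(-3248/317) + 3469*(-1/258) = -2842000/317 - 3469/258 = -734335673/81786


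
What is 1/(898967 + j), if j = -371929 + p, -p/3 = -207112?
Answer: 1/1148374 ≈ 8.7080e-7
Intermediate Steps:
p = 621336 (p = -3*(-207112) = 621336)
j = 249407 (j = -371929 + 621336 = 249407)
1/(898967 + j) = 1/(898967 + 249407) = 1/1148374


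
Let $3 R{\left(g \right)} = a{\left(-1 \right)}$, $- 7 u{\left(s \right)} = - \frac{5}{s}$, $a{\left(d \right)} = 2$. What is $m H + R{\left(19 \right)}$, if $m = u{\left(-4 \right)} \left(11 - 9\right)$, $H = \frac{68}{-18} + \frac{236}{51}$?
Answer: $\frac{389}{1071} \approx 0.36321$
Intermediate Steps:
$H = \frac{130}{153}$ ($H = 68 \left(- \frac{1}{18}\right) + 236 \cdot \frac{1}{51} = - \frac{34}{9} + \frac{236}{51} = \frac{130}{153} \approx 0.84967$)
$u{\left(s \right)} = \frac{5}{7 s}$ ($u{\left(s \right)} = - \frac{\left(-5\right) \frac{1}{s}}{7} = \frac{5}{7 s}$)
$R{\left(g \right)} = \frac{2}{3}$ ($R{\left(g \right)} = \frac{1}{3} \cdot 2 = \frac{2}{3}$)
$m = - \frac{5}{14}$ ($m = \frac{5}{7 \left(-4\right)} \left(11 - 9\right) = \frac{5}{7} \left(- \frac{1}{4}\right) 2 = \left(- \frac{5}{28}\right) 2 = - \frac{5}{14} \approx -0.35714$)
$m H + R{\left(19 \right)} = \left(- \frac{5}{14}\right) \frac{130}{153} + \frac{2}{3} = - \frac{325}{1071} + \frac{2}{3} = \frac{389}{1071}$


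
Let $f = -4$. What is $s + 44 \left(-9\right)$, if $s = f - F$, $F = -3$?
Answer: $-397$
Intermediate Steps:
$s = -1$ ($s = -4 - -3 = -4 + 3 = -1$)
$s + 44 \left(-9\right) = -1 + 44 \left(-9\right) = -1 - 396 = -397$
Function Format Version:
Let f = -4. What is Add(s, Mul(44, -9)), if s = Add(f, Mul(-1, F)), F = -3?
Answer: -397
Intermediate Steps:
s = -1 (s = Add(-4, Mul(-1, -3)) = Add(-4, 3) = -1)
Add(s, Mul(44, -9)) = Add(-1, Mul(44, -9)) = Add(-1, -396) = -397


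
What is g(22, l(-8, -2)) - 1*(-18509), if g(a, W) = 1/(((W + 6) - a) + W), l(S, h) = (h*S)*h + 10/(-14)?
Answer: 10550123/570 ≈ 18509.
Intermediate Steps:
l(S, h) = -5/7 + S*h² (l(S, h) = (S*h)*h + 10*(-1/14) = S*h² - 5/7 = -5/7 + S*h²)
g(a, W) = 1/(6 - a + 2*W) (g(a, W) = 1/(((6 + W) - a) + W) = 1/((6 + W - a) + W) = 1/(6 - a + 2*W))
g(22, l(-8, -2)) - 1*(-18509) = 1/(6 - 1*22 + 2*(-5/7 - 8*(-2)²)) - 1*(-18509) = 1/(6 - 22 + 2*(-5/7 - 8*4)) + 18509 = 1/(6 - 22 + 2*(-5/7 - 32)) + 18509 = 1/(6 - 22 + 2*(-229/7)) + 18509 = 1/(6 - 22 - 458/7) + 18509 = 1/(-570/7) + 18509 = -7/570 + 18509 = 10550123/570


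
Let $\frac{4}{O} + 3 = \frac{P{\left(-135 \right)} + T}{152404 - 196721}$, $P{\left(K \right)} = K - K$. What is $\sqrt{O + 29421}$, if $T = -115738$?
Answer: $\frac{\sqrt{177837129985}}{2459} \approx 171.5$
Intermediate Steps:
$P{\left(K \right)} = 0$
$O = - \frac{25324}{2459}$ ($O = \frac{4}{-3 + \frac{0 - 115738}{152404 - 196721}} = \frac{4}{-3 - \frac{115738}{-44317}} = \frac{4}{-3 - - \frac{16534}{6331}} = \frac{4}{-3 + \frac{16534}{6331}} = \frac{4}{- \frac{2459}{6331}} = 4 \left(- \frac{6331}{2459}\right) = - \frac{25324}{2459} \approx -10.298$)
$\sqrt{O + 29421} = \sqrt{- \frac{25324}{2459} + 29421} = \sqrt{\frac{72320915}{2459}} = \frac{\sqrt{177837129985}}{2459}$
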